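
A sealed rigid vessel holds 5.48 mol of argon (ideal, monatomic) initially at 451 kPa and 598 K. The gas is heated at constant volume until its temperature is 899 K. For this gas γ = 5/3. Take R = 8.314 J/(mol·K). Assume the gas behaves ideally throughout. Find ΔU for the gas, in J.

V₁ = nRT₁/P₁ = 5.48×8.314×598/451 = 60.4 L.
Isochoric: V stays 60.4 L; P/T = const ⇒ T₂ = 899 K, P₂ = 678 kPa.
For an ideal gas ΔU = nCvΔT with Cv = (3/2)R = 12.5 J/(mol·K).
ΔU = 5.48×12.5×(899−598) = 20600 J.

20600 J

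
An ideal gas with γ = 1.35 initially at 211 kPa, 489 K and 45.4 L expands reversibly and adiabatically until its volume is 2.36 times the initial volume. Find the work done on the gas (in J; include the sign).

n = P₁V₁/(RT₁) = 211×45.4/(8.314×489) = 2.36 mol.
Adiabatic: TV^(γ−1) = const ⇒ T₂ = 489×(0.424)^0.350 = 362 K; PV^γ = const ⇒ P₂ = 66.2 kPa.
ΔU = nCvΔT = 2.36×23.8×(362−489) = -7100 J.
Q = 0 for an adiabatic process, so W = −ΔU = 7100 J.
Work done on the gas = −W_by = -7100 J.

-7100 J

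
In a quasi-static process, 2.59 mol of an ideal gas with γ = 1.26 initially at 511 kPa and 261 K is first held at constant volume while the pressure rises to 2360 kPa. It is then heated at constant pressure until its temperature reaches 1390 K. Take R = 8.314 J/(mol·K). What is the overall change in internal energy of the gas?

V₁ = nRT₁/P₁ = 2.59×8.314×261/511 = 11.0 L.
Step 1 — Isochoric: V stays 11.0 L; P/T = const ⇒ T₂ = 1210 K, P₂ = 2360 kPa.
W = 0 (no volume change).
ΔU = nCvΔT = 2.59×32.0×(1210−261) = 78200 J.
Q = ΔU = 78200 J.
State after step 1: P = 2360 kPa, V = 11.0 L, T = 1210 K.
Step 2 — Isobaric: P stays 2360 kPa; V/T = const ⇒ T₂ = 1390 K, V₂ = 12.7 L.
W = PΔV = 2360×(12.7−11.0) kPa·L = 3980 J.
ΔU = nCvΔT = 2.59×32.0×(1390−1210) = 15300 J.
Q = ΔU + W = nCpΔT = 19300 J.
Net over both steps: W = 3980 J, Q = 97500 J, ΔU = 93500 J.

93500 J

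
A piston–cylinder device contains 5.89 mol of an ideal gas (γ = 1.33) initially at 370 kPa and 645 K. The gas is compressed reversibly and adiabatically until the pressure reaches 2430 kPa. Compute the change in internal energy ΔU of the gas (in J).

57000 J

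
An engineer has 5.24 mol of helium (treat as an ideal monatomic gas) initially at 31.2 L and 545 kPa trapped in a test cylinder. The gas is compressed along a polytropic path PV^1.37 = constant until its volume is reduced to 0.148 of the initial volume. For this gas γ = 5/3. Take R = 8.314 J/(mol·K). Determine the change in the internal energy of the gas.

26200 J

T₁ = P₁V₁/(nR) = 545×31.2/(5.24×8.314) = 390 K.
Polytropic n=1.37: T₂ = T₁(V₁/V₂)^(n−1) = 390×(6.76)^0.37 = 791 K; P₂ = P₁(V₁/V₂)^n = 7470 kPa.
For an ideal gas ΔU = nCvΔT with Cv = (3/2)R = 12.5 J/(mol·K).
ΔU = 5.24×12.5×(791−390) = 26200 J.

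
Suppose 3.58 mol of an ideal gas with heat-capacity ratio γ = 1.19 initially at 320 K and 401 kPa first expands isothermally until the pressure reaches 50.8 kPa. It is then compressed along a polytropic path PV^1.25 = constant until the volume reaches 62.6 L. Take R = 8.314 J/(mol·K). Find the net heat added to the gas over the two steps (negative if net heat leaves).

23500 J

V₁ = nRT₁/P₁ = 3.58×8.314×320/401 = 23.8 L.
Step 1 — Isothermal: T stays 320 K; PV = const ⇒ V₂ = 187 L, P₂ = 50.8 kPa.
ΔU = 0 (ideal gas, T constant).
W = nRT ln(V₂/V₁) = 3.58×8.314×320×ln(7.89) = 19700 J.
Q = ΔU + W = 19700 J.
State after step 1: P = 50.8 kPa, V = 187 L, T = 320 K.
Step 2 — Polytropic n=1.25: T₂ = T₁(V₁/V₂)^(n−1) = 320×(3.00)^0.25 = 421 K; P₂ = P₁(V₁/V₂)^n = 200 kPa.
W = (P₁V₁−P₂V₂)/(n−1) = (50.8×187−200×62.6)/0.25 = -12000 J.
ΔU = nCvΔT = 3.58×43.8×(421−320) = 15800 J.
Q = ΔU + W = 3800 J.
Net over both steps: W = 7660 J, Q = 23500 J, ΔU = 15800 J.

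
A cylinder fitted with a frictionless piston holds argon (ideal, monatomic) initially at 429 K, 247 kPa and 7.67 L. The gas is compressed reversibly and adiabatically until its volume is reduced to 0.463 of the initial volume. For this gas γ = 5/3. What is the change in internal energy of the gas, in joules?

n = P₁V₁/(RT₁) = 247×7.67/(8.314×429) = 0.531 mol.
Adiabatic: TV^(γ−1) = const ⇒ T₂ = 429×(2.16)^0.667 = 717 K; PV^γ = const ⇒ P₂ = 891 kPa.
For an ideal gas ΔU = nCvΔT with Cv = (3/2)R = 12.5 J/(mol·K).
ΔU = 0.531×12.5×(717−429) = 1910 J.

1910 J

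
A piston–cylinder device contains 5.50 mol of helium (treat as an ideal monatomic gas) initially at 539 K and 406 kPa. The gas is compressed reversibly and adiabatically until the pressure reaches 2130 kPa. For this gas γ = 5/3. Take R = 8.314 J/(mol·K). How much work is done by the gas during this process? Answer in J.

V₁ = nRT₁/P₁ = 5.50×8.314×539/406 = 60.7 L.
Adiabatic: T₂/T₁ = (P₂/P₁)^((γ−1)/γ) ⇒ T₂ = 539×(5.25)^0.400 = 1050 K; V₂ = 22.5 L.
ΔU = nCvΔT = 5.50×12.5×(1050−539) = 34800 J.
Q = 0 for an adiabatic process, so W = −ΔU = -34800 J.

-34800 J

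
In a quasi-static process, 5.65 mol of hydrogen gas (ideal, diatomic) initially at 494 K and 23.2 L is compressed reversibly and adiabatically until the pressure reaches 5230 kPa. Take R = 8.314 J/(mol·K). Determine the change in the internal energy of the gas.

P₁ = nRT₁/V₁ = 5.65×8.314×494/23.2 = 1000 kPa.
Adiabatic: T₂/T₁ = (P₂/P₁)^((γ−1)/γ) ⇒ T₂ = 494×(5.23)^0.286 = 792 K; V₂ = 7.12 L.
For an ideal gas ΔU = nCvΔT with Cv = (5/2)R = 20.8 J/(mol·K).
ΔU = 5.65×20.8×(792−494) = 35100 J.

35100 J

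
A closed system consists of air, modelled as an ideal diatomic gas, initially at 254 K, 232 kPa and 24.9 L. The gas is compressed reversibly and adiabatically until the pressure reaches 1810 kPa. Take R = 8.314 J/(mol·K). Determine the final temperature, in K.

Adiabatic: T₂/T₁ = (P₂/P₁)^((γ−1)/γ) ⇒ T₂ = 254×(7.80)^0.286 = 457 K; V₂ = 5.74 L.

457 K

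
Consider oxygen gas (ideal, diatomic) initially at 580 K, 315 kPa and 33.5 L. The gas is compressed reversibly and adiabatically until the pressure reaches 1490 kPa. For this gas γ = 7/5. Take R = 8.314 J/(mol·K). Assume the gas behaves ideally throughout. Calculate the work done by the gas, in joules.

n = P₁V₁/(RT₁) = 315×33.5/(8.314×580) = 2.19 mol.
Adiabatic: T₂/T₁ = (P₂/P₁)^((γ−1)/γ) ⇒ T₂ = 580×(4.73)^0.286 = 904 K; V₂ = 11.0 L.
ΔU = nCvΔT = 2.19×20.8×(904−580) = 14700 J.
Q = 0 for an adiabatic process, so W = −ΔU = -14700 J.

-14700 J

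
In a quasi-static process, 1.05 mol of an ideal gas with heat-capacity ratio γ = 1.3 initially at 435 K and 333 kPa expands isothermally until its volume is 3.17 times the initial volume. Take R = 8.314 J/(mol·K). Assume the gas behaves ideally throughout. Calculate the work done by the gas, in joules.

V₁ = nRT₁/P₁ = 1.05×8.314×435/333 = 11.4 L.
Isothermal: T stays 435 K; PV = const ⇒ V₂ = 36.1 L, P₂ = 105 kPa.
W = nRT ln(V₂/V₁) = 1.05×8.314×435×ln(3.17) = 4380 J.

4380 J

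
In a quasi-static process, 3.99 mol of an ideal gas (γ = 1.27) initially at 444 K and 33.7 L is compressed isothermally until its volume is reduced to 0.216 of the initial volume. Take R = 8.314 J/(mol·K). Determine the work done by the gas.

-22600 J

P₁ = nRT₁/V₁ = 3.99×8.314×444/33.7 = 437 kPa.
Isothermal: T stays 444 K; PV = const ⇒ V₂ = 7.28 L, P₂ = 2020 kPa.
W = nRT ln(V₂/V₁) = 3.99×8.314×444×ln(0.216) = -22600 J.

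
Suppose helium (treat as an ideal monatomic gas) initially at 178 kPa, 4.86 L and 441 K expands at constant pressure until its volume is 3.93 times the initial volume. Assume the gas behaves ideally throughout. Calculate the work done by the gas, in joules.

n = P₁V₁/(RT₁) = 178×4.86/(8.314×441) = 0.236 mol.
Isobaric: P stays 178 kPa; V/T = const ⇒ T₂ = 1730 K, V₂ = 19.1 L.
W = PΔV = 178×(19.1−4.86) kPa·L = 2530 J.

2530 J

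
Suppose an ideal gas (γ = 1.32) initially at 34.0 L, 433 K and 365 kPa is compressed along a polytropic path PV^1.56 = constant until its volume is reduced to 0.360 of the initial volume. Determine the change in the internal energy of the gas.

n = P₁V₁/(RT₁) = 365×34.0/(8.314×433) = 3.45 mol.
Polytropic n=1.56: T₂ = T₁(V₁/V₂)^(n−1) = 433×(2.78)^0.56 = 767 K; P₂ = P₁(V₁/V₂)^n = 1800 kPa.
For an ideal gas ΔU = nCvΔT with Cv = R/(γ−1) = 26.0 J/(mol·K).
ΔU = 3.45×26.0×(767−433) = 29900 J.

29900 J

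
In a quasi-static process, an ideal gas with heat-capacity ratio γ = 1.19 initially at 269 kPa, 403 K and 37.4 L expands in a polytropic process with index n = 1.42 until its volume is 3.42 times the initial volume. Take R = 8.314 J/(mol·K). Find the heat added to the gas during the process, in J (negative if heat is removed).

-11700 J

n = P₁V₁/(RT₁) = 269×37.4/(8.314×403) = 3.00 mol.
Polytropic n=1.42: T₂ = T₁(V₁/V₂)^(n−1) = 403×(0.292)^0.42 = 240 K; P₂ = P₁(V₁/V₂)^n = 46.9 kPa.
W = (P₁V₁−P₂V₂)/(n−1) = (269×37.4−46.9×128)/0.42 = 9660 J.
ΔU = nCvΔT = 3.00×43.8×(240−403) = -21400 J.
Q = ΔU + W = -11700 J.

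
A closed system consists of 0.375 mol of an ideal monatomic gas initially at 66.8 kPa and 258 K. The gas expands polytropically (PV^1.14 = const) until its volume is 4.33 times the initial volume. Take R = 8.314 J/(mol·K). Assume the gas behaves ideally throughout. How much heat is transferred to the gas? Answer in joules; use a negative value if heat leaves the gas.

842 J

V₁ = nRT₁/P₁ = 0.375×8.314×258/66.8 = 12.0 L.
Polytropic n=1.14: T₂ = T₁(V₁/V₂)^(n−1) = 258×(0.231)^0.14 = 210 K; P₂ = P₁(V₁/V₂)^n = 12.6 kPa.
W = (P₁V₁−P₂V₂)/(n−1) = (66.8×12.0−12.6×52.1)/0.14 = 1070 J.
ΔU = nCvΔT = 0.375×12.5×(210−258) = -224 J.
Q = ΔU + W = 842 J.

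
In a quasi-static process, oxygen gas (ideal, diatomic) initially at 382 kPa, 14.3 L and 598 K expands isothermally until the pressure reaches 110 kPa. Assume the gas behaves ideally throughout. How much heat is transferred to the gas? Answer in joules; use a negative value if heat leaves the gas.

n = P₁V₁/(RT₁) = 382×14.3/(8.314×598) = 1.10 mol.
Isothermal: T stays 598 K; PV = const ⇒ V₂ = 49.7 L, P₂ = 110 kPa.
ΔU = 0 (ideal gas, T constant).
W = nRT ln(V₂/V₁) = 1.10×8.314×598×ln(3.47) = 6800 J.
Q = ΔU + W = 6800 J.

6800 J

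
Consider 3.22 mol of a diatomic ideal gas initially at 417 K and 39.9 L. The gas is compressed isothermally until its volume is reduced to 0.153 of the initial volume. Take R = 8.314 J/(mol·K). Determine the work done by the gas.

-21000 J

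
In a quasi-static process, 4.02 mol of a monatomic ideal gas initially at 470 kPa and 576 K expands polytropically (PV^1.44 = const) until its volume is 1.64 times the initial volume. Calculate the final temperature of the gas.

V₁ = nRT₁/P₁ = 4.02×8.314×576/470 = 41.0 L.
Polytropic n=1.44: T₂ = T₁(V₁/V₂)^(n−1) = 576×(0.610)^0.44 = 463 K; P₂ = P₁(V₁/V₂)^n = 231 kPa.

463 K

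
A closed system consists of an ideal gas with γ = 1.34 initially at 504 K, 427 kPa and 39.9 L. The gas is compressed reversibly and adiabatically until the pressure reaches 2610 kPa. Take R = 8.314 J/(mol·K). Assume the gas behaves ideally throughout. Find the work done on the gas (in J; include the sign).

29200 J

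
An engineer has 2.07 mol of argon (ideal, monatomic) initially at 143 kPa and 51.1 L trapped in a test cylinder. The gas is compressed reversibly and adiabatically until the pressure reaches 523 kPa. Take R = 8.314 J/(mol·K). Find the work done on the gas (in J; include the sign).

7450 J

T₁ = P₁V₁/(nR) = 143×51.1/(2.07×8.314) = 425 K.
Adiabatic: T₂/T₁ = (P₂/P₁)^((γ−1)/γ) ⇒ T₂ = 425×(3.66)^0.400 = 713 K; V₂ = 23.5 L.
ΔU = nCvΔT = 2.07×12.5×(713−425) = 7450 J.
Q = 0 for an adiabatic process, so W = −ΔU = -7450 J.
Work done on the gas = −W_by = 7450 J.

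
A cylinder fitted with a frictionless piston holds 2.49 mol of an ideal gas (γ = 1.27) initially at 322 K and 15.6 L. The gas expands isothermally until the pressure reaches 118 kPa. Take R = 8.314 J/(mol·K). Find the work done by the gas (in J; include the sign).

P₁ = nRT₁/V₁ = 2.49×8.314×322/15.6 = 427 kPa.
Isothermal: T stays 322 K; PV = const ⇒ V₂ = 56.5 L, P₂ = 118 kPa.
W = nRT ln(V₂/V₁) = 2.49×8.314×322×ln(3.62) = 8580 J.

8580 J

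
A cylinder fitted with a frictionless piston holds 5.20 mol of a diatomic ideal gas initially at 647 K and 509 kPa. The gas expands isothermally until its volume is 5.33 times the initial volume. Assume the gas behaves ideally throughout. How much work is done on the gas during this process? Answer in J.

V₁ = nRT₁/P₁ = 5.20×8.314×647/509 = 55.0 L.
Isothermal: T stays 647 K; PV = const ⇒ V₂ = 293 L, P₂ = 95.5 kPa.
W = nRT ln(V₂/V₁) = 5.20×8.314×647×ln(5.33) = 46800 J.
Work done on the gas = −W_by = -46800 J.

-46800 J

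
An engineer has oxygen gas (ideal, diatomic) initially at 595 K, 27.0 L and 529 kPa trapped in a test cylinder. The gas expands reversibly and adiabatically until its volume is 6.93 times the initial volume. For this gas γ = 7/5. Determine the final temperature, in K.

274 K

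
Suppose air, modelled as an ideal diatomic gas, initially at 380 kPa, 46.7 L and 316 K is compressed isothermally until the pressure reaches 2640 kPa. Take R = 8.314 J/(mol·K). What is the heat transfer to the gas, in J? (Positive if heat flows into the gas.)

n = P₁V₁/(RT₁) = 380×46.7/(8.314×316) = 6.75 mol.
Isothermal: T stays 316 K; PV = const ⇒ V₂ = 6.72 L, P₂ = 2640 kPa.
ΔU = 0 (ideal gas, T constant).
W = nRT ln(V₂/V₁) = 6.75×8.314×316×ln(0.144) = -34400 J.
Q = ΔU + W = -34400 J.

-34400 J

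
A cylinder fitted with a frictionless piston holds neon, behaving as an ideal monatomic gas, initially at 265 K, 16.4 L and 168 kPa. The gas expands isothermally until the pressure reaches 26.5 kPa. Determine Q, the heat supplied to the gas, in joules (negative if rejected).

5090 J

n = P₁V₁/(RT₁) = 168×16.4/(8.314×265) = 1.25 mol.
Isothermal: T stays 265 K; PV = const ⇒ V₂ = 104 L, P₂ = 26.5 kPa.
ΔU = 0 (ideal gas, T constant).
W = nRT ln(V₂/V₁) = 1.25×8.314×265×ln(6.34) = 5090 J.
Q = ΔU + W = 5090 J.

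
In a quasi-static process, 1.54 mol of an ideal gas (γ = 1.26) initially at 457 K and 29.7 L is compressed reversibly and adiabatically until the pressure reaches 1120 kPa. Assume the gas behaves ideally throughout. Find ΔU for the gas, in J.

9710 J

P₁ = nRT₁/V₁ = 1.54×8.314×457/29.7 = 197 kPa.
Adiabatic: T₂/T₁ = (P₂/P₁)^((γ−1)/γ) ⇒ T₂ = 457×(5.68)^0.206 = 654 K; V₂ = 7.48 L.
For an ideal gas ΔU = nCvΔT with Cv = R/(γ−1) = 32.0 J/(mol·K).
ΔU = 1.54×32.0×(654−457) = 9710 J.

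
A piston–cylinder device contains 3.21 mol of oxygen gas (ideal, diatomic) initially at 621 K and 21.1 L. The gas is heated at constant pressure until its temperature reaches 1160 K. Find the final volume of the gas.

39.4 L

P₁ = nRT₁/V₁ = 3.21×8.314×621/21.1 = 785 kPa.
Isobaric: P stays 785 kPa; V/T = const ⇒ T₂ = 1160 K, V₂ = 39.4 L.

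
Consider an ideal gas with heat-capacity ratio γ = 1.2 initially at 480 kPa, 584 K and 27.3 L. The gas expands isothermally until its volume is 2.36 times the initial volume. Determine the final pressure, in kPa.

203 kPa

Isothermal: T stays 584 K; PV = const ⇒ V₂ = 64.4 L, P₂ = 203 kPa.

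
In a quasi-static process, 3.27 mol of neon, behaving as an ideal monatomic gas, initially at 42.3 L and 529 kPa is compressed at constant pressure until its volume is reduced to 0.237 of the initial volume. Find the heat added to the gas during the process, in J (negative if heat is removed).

-42700 J

T₁ = P₁V₁/(nR) = 529×42.3/(3.27×8.314) = 823 K.
Isobaric: P stays 529 kPa; V/T = const ⇒ T₂ = 195 K, V₂ = 10.0 L.
W = PΔV = 529×(10.0−42.3) kPa·L = -17100 J.
ΔU = nCvΔT = 3.27×12.5×(195−823) = -25600 J.
Q = ΔU + W = nCpΔT = -42700 J.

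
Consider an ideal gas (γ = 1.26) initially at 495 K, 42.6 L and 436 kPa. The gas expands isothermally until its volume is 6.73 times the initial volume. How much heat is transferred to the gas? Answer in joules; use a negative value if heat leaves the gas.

35400 J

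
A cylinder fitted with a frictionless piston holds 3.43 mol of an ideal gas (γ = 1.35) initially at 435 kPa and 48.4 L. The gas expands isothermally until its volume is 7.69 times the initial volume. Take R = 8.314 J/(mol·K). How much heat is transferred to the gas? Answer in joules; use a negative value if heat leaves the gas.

42900 J

T₁ = P₁V₁/(nR) = 435×48.4/(3.43×8.314) = 738 K.
Isothermal: T stays 738 K; PV = const ⇒ V₂ = 372 L, P₂ = 56.6 kPa.
ΔU = 0 (ideal gas, T constant).
W = nRT ln(V₂/V₁) = 3.43×8.314×738×ln(7.69) = 42900 J.
Q = ΔU + W = 42900 J.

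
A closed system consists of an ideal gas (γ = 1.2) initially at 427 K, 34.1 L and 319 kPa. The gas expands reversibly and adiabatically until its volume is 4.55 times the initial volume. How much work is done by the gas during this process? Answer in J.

14200 J

n = P₁V₁/(RT₁) = 319×34.1/(8.314×427) = 3.06 mol.
Adiabatic: TV^(γ−1) = const ⇒ T₂ = 427×(0.220)^0.200 = 315 K; PV^γ = const ⇒ P₂ = 51.8 kPa.
ΔU = nCvΔT = 3.06×41.6×(315−427) = -14200 J.
Q = 0 for an adiabatic process, so W = −ΔU = 14200 J.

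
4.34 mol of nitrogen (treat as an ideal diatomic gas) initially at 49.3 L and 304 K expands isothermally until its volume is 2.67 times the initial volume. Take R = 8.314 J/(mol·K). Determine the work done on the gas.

-10800 J

P₁ = nRT₁/V₁ = 4.34×8.314×304/49.3 = 222 kPa.
Isothermal: T stays 304 K; PV = const ⇒ V₂ = 132 L, P₂ = 83.3 kPa.
W = nRT ln(V₂/V₁) = 4.34×8.314×304×ln(2.67) = 10800 J.
Work done on the gas = −W_by = -10800 J.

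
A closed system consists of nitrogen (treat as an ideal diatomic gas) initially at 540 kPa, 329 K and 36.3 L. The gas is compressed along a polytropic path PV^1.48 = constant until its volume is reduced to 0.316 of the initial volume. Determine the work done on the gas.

n = P₁V₁/(RT₁) = 540×36.3/(8.314×329) = 7.17 mol.
Polytropic n=1.48: T₂ = T₁(V₁/V₂)^(n−1) = 329×(3.16)^0.48 = 572 K; P₂ = P₁(V₁/V₂)^n = 2970 kPa.
W = (P₁V₁−P₂V₂)/(n−1) = (540×36.3−2970×11.5)/0.48 = -30200 J.
Work done on the gas = −W_by = 30200 J.

30200 J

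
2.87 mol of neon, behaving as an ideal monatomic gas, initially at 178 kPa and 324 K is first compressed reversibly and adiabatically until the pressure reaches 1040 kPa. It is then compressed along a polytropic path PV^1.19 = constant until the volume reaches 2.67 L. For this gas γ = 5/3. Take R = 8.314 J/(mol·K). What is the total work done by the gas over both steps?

-44000 J

V₁ = nRT₁/P₁ = 2.87×8.314×324/178 = 43.4 L.
Step 1 — Adiabatic: T₂/T₁ = (P₂/P₁)^((γ−1)/γ) ⇒ T₂ = 324×(5.84)^0.400 = 656 K; V₂ = 15.1 L.
ΔU = nCvΔT = 2.87×12.5×(656−324) = 11900 J.
Q = 0 for an adiabatic process, so W = −ΔU = -11900 J.
State after step 1: P = 1040 kPa, V = 15.1 L, T = 656 K.
Step 2 — Polytropic n=1.19: T₂ = T₁(V₁/V₂)^(n−1) = 656×(5.64)^0.19 = 912 K; P₂ = P₁(V₁/V₂)^n = 8150 kPa.
W = (P₁V₁−P₂V₂)/(n−1) = (1040×15.1−8150×2.67)/0.19 = -32100 J.
ΔU = nCvΔT = 2.87×12.5×(912−656) = 9140 J.
Q = ΔU + W = -22900 J.
Net over both steps: W = -44000 J, Q = -22900 J, ΔU = 21000 J.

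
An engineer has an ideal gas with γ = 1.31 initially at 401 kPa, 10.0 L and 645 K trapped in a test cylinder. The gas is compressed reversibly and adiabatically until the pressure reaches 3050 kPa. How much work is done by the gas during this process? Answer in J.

-7970 J

n = P₁V₁/(RT₁) = 401×10.0/(8.314×645) = 0.748 mol.
Adiabatic: T₂/T₁ = (P₂/P₁)^((γ−1)/γ) ⇒ T₂ = 645×(7.61)^0.237 = 1040 K; V₂ = 2.13 L.
ΔU = nCvΔT = 0.748×26.8×(1040−645) = 7970 J.
Q = 0 for an adiabatic process, so W = −ΔU = -7970 J.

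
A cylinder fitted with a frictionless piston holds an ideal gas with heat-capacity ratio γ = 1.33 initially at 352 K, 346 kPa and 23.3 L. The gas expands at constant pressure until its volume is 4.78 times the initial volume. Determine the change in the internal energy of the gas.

92300 J

n = P₁V₁/(RT₁) = 346×23.3/(8.314×352) = 2.75 mol.
Isobaric: P stays 346 kPa; V/T = const ⇒ T₂ = 1680 K, V₂ = 111 L.
For an ideal gas ΔU = nCvΔT with Cv = R/(γ−1) = 25.2 J/(mol·K).
ΔU = 2.75×25.2×(1680−352) = 92300 J.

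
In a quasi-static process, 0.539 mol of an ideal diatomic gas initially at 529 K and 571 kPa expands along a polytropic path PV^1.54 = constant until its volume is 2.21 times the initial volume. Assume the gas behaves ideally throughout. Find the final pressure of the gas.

V₁ = nRT₁/P₁ = 0.539×8.314×529/571 = 4.15 L.
Polytropic n=1.54: T₂ = T₁(V₁/V₂)^(n−1) = 529×(0.452)^0.54 = 345 K; P₂ = P₁(V₁/V₂)^n = 168 kPa.

168 kPa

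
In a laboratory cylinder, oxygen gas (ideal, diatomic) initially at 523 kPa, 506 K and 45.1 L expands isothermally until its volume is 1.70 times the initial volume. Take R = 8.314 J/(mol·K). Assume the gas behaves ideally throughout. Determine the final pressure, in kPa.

308 kPa

Isothermal: T stays 506 K; PV = const ⇒ V₂ = 76.7 L, P₂ = 308 kPa.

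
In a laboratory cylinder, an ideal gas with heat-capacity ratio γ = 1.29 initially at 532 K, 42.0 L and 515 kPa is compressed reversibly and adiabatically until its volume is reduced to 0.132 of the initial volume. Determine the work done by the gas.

n = P₁V₁/(RT₁) = 515×42.0/(8.314×532) = 4.89 mol.
Adiabatic: TV^(γ−1) = const ⇒ T₂ = 532×(7.58)^0.290 = 957 K; PV^γ = const ⇒ P₂ = 7020 kPa.
ΔU = nCvΔT = 4.89×28.7×(957−532) = 59600 J.
Q = 0 for an adiabatic process, so W = −ΔU = -59600 J.

-59600 J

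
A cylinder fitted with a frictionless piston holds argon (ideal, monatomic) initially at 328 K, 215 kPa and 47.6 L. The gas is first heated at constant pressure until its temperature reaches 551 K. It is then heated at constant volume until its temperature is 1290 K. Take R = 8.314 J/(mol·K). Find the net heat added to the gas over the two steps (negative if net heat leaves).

52000 J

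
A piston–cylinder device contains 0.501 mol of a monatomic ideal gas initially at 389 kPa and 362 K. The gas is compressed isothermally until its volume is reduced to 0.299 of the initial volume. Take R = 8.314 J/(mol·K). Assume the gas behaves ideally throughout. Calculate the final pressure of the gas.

V₁ = nRT₁/P₁ = 0.501×8.314×362/389 = 3.88 L.
Isothermal: T stays 362 K; PV = const ⇒ V₂ = 1.16 L, P₂ = 1300 kPa.

1300 kPa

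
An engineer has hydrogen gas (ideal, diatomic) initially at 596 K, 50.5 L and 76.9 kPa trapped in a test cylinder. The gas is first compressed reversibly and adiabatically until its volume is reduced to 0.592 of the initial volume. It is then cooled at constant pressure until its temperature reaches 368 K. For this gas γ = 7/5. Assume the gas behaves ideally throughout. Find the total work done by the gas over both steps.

-4660 J

n = P₁V₁/(RT₁) = 76.9×50.5/(8.314×596) = 0.784 mol.
Step 1 — Adiabatic: TV^(γ−1) = const ⇒ T₂ = 596×(1.69)^0.400 = 735 K; PV^γ = const ⇒ P₂ = 160 kPa.
ΔU = nCvΔT = 0.784×20.8×(735−596) = 2270 J.
Q = 0 for an adiabatic process, so W = −ΔU = -2270 J.
State after step 1: P = 160 kPa, V = 29.9 L, T = 735 K.
Step 2 — Isobaric: P stays 160 kPa; V/T = const ⇒ T₂ = 368 K, V₂ = 15.0 L.
W = PΔV = 160×(15.0−29.9) kPa·L = -2390 J.
ΔU = nCvΔT = 0.784×20.8×(368−735) = -5980 J.
Q = ΔU + W = nCpΔT = -8370 J.
Net over both steps: W = -4660 J, Q = -8370 J, ΔU = -3710 J.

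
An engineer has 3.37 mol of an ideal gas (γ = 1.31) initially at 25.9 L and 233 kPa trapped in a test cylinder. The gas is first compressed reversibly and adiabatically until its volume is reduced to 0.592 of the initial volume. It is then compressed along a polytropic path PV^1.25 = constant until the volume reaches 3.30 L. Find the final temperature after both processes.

372 K

T₁ = P₁V₁/(nR) = 233×25.9/(3.37×8.314) = 215 K.
Step 1 — Adiabatic: TV^(γ−1) = const ⇒ T₂ = 215×(1.69)^0.310 = 253 K; PV^γ = const ⇒ P₂ = 463 kPa.
ΔU = nCvΔT = 3.37×26.8×(253−215) = 3440 J.
Q = 0 for an adiabatic process, so W = −ΔU = -3440 J.
State after step 1: P = 463 kPa, V = 15.3 L, T = 253 K.
Step 2 — Polytropic n=1.25: T₂ = T₁(V₁/V₂)^(n−1) = 253×(4.65)^0.25 = 372 K; P₂ = P₁(V₁/V₂)^n = 3160 kPa.
W = (P₁V₁−P₂V₂)/(n−1) = (463×15.3−3160×3.30)/0.25 = -13300 J.
ΔU = nCvΔT = 3.37×26.8×(372−253) = 10700 J.
Q = ΔU + W = -2570 J.
Net over both steps: W = -16700 J, Q = -2570 J, ΔU = 14200 J.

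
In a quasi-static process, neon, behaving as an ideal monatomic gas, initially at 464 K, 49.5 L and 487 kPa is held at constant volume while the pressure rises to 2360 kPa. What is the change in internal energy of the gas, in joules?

n = P₁V₁/(RT₁) = 487×49.5/(8.314×464) = 6.25 mol.
Isochoric: V stays 49.5 L; P/T = const ⇒ T₂ = 2250 K, P₂ = 2360 kPa.
For an ideal gas ΔU = nCvΔT with Cv = (3/2)R = 12.5 J/(mol·K).
ΔU = 6.25×12.5×(2250−464) = 139000 J.

139000 J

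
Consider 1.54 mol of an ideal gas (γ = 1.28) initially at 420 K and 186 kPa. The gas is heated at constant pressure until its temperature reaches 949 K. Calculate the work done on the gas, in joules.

-6770 J

V₁ = nRT₁/P₁ = 1.54×8.314×420/186 = 28.9 L.
Isobaric: P stays 186 kPa; V/T = const ⇒ T₂ = 949 K, V₂ = 65.3 L.
W = PΔV = 186×(65.3−28.9) kPa·L = 6770 J.
Work done on the gas = −W_by = -6770 J.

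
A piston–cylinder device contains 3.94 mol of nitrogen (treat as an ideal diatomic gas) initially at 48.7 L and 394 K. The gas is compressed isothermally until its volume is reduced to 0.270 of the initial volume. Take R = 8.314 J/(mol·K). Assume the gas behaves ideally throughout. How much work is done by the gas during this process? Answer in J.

P₁ = nRT₁/V₁ = 3.94×8.314×394/48.7 = 265 kPa.
Isothermal: T stays 394 K; PV = const ⇒ V₂ = 13.1 L, P₂ = 982 kPa.
W = nRT ln(V₂/V₁) = 3.94×8.314×394×ln(0.270) = -16900 J.

-16900 J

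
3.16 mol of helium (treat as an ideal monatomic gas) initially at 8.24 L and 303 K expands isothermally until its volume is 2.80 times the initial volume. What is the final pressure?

345 kPa

P₁ = nRT₁/V₁ = 3.16×8.314×303/8.24 = 966 kPa.
Isothermal: T stays 303 K; PV = const ⇒ V₂ = 23.1 L, P₂ = 345 kPa.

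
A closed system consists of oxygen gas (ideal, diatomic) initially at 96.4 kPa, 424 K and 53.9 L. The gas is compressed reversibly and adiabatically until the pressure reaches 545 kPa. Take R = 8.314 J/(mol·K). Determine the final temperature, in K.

696 K

Adiabatic: T₂/T₁ = (P₂/P₁)^((γ−1)/γ) ⇒ T₂ = 424×(5.65)^0.286 = 696 K; V₂ = 15.6 L.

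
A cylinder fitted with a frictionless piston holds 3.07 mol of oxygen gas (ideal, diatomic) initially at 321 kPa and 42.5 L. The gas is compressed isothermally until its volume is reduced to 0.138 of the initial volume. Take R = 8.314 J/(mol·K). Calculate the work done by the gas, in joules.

-27000 J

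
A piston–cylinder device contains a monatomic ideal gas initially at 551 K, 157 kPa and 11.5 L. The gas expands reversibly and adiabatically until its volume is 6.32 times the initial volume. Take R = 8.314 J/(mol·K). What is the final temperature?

161 K

Adiabatic: TV^(γ−1) = const ⇒ T₂ = 551×(0.158)^0.667 = 161 K; PV^γ = const ⇒ P₂ = 7.27 kPa.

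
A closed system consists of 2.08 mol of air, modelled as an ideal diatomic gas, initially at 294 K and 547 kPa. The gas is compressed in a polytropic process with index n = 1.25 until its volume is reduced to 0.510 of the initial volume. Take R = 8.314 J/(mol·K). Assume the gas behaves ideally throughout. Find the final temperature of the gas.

348 K

V₁ = nRT₁/P₁ = 2.08×8.314×294/547 = 9.29 L.
Polytropic n=1.25: T₂ = T₁(V₁/V₂)^(n−1) = 294×(1.96)^0.25 = 348 K; P₂ = P₁(V₁/V₂)^n = 1270 kPa.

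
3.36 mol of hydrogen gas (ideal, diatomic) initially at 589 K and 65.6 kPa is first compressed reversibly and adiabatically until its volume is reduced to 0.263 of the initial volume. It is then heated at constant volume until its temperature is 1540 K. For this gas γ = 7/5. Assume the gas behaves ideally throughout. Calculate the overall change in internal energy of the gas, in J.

V₁ = nRT₁/P₁ = 3.36×8.314×589/65.6 = 251 L.
Step 1 — Adiabatic: TV^(γ−1) = const ⇒ T₂ = 589×(3.80)^0.400 = 1000 K; PV^γ = const ⇒ P₂ = 426 kPa.
ΔU = nCvΔT = 3.36×20.8×(1000−589) = 29000 J.
Q = 0 for an adiabatic process, so W = −ΔU = -29000 J.
State after step 1: P = 426 kPa, V = 66.0 L, T = 1000 K.
Step 2 — Isochoric: V stays 66.0 L; P/T = const ⇒ T₂ = 1540 K, P₂ = 652 kPa.
W = 0 (no volume change).
ΔU = nCvΔT = 3.36×20.8×(1540−1000) = 37400 J.
Q = ΔU = 37400 J.
Net over both steps: W = -29000 J, Q = 37400 J, ΔU = 66400 J.

66400 J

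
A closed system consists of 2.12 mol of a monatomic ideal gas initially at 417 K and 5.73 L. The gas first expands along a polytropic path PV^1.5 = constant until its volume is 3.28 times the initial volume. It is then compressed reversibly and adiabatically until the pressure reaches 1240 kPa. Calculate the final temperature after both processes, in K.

463 K

P₁ = nRT₁/V₁ = 2.12×8.314×417/5.73 = 1280 kPa.
Step 1 — Polytropic n=1.5: T₂ = T₁(V₁/V₂)^(n−1) = 417×(0.305)^0.50 = 230 K; P₂ = P₁(V₁/V₂)^n = 216 kPa.
W = (P₁V₁−P₂V₂)/(n−1) = (1280×5.73−216×18.8)/0.50 = 6580 J.
ΔU = nCvΔT = 2.12×12.5×(230−417) = -4940 J.
Q = ΔU + W = 1650 J.
State after step 1: P = 216 kPa, V = 18.8 L, T = 230 K.
Step 2 — Adiabatic: T₂/T₁ = (P₂/P₁)^((γ−1)/γ) ⇒ T₂ = 230×(5.74)^0.400 = 463 K; V₂ = 6.59 L.
ΔU = nCvΔT = 2.12×12.5×(463−230) = 6160 J.
Q = 0 for an adiabatic process, so W = −ΔU = -6160 J.
Net over both steps: W = 422 J, Q = 1650 J, ΔU = 1220 J.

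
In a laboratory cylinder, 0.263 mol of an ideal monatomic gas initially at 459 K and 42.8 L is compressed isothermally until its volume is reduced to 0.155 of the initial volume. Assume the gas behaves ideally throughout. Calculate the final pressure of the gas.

P₁ = nRT₁/V₁ = 0.263×8.314×459/42.8 = 23.4 kPa.
Isothermal: T stays 459 K; PV = const ⇒ V₂ = 6.63 L, P₂ = 151 kPa.

151 kPa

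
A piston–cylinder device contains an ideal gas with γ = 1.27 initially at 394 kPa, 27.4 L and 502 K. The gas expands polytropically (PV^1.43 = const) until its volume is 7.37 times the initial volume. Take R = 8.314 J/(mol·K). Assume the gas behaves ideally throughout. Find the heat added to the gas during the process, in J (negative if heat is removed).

-8580 J

n = P₁V₁/(RT₁) = 394×27.4/(8.314×502) = 2.59 mol.
Polytropic n=1.43: T₂ = T₁(V₁/V₂)^(n−1) = 502×(0.136)^0.43 = 213 K; P₂ = P₁(V₁/V₂)^n = 22.6 kPa.
W = (P₁V₁−P₂V₂)/(n−1) = (394×27.4−22.6×202)/0.43 = 14500 J.
ΔU = nCvΔT = 2.59×30.8×(213−502) = -23000 J.
Q = ΔU + W = -8580 J.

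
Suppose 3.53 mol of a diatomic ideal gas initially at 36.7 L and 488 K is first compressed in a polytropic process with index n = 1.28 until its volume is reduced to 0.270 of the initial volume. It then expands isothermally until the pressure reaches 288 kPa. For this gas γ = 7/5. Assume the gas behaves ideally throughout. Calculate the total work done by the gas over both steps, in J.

18300 J

P₁ = nRT₁/V₁ = 3.53×8.314×488/36.7 = 390 kPa.
Step 1 — Polytropic n=1.28: T₂ = T₁(V₁/V₂)^(n−1) = 488×(3.70)^0.28 = 704 K; P₂ = P₁(V₁/V₂)^n = 2090 kPa.
W = (P₁V₁−P₂V₂)/(n−1) = (390×36.7−2090×9.91)/0.28 = -22700 J.
ΔU = nCvΔT = 3.53×20.8×(704−488) = 15900 J.
Q = ΔU + W = -6800 J.
State after step 1: P = 2090 kPa, V = 9.91 L, T = 704 K.
Step 2 — Isothermal: T stays 704 K; PV = const ⇒ V₂ = 71.8 L, P₂ = 288 kPa.
ΔU = 0 (ideal gas, T constant).
W = nRT ln(V₂/V₁) = 3.53×8.314×704×ln(7.24) = 40900 J.
Q = ΔU + W = 40900 J.
Net over both steps: W = 18300 J, Q = 34100 J, ΔU = 15900 J.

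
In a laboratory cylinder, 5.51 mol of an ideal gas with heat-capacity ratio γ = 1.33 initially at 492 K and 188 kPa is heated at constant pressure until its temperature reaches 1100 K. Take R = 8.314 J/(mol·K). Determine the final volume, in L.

V₁ = nRT₁/P₁ = 5.51×8.314×492/188 = 120 L.
Isobaric: P stays 188 kPa; V/T = const ⇒ T₂ = 1100 K, V₂ = 268 L.

268 L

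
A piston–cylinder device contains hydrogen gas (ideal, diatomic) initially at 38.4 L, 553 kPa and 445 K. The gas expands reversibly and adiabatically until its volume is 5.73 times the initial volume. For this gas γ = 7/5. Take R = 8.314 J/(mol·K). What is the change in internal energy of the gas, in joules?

-26700 J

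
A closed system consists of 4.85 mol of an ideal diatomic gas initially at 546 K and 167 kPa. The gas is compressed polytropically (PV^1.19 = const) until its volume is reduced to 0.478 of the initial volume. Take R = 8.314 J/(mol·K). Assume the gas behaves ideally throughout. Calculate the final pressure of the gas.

402 kPa

V₁ = nRT₁/P₁ = 4.85×8.314×546/167 = 132 L.
Polytropic n=1.19: T₂ = T₁(V₁/V₂)^(n−1) = 546×(2.09)^0.19 = 628 K; P₂ = P₁(V₁/V₂)^n = 402 kPa.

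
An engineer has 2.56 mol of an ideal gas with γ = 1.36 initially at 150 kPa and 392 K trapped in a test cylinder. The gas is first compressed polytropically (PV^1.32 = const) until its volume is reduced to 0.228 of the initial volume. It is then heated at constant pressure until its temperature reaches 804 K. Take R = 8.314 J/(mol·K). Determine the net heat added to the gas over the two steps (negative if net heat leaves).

V₁ = nRT₁/P₁ = 2.56×8.314×392/150 = 55.6 L.
Step 1 — Polytropic n=1.32: T₂ = T₁(V₁/V₂)^(n−1) = 392×(4.39)^0.32 = 629 K; P₂ = P₁(V₁/V₂)^n = 1060 kPa.
W = (P₁V₁−P₂V₂)/(n−1) = (150×55.6−1060×12.7)/0.32 = -15800 J.
ΔU = nCvΔT = 2.56×23.1×(629−392) = 14000 J.
Q = ΔU + W = -1750 J.
State after step 1: P = 1060 kPa, V = 12.7 L, T = 629 K.
Step 2 — Isobaric: P stays 1060 kPa; V/T = const ⇒ T₂ = 804 K, V₂ = 16.2 L.
W = PΔV = 1060×(16.2−12.7) kPa·L = 3720 J.
ΔU = nCvΔT = 2.56×23.1×(804−629) = 10300 J.
Q = ΔU + W = nCpΔT = 14100 J.
Net over both steps: W = -12100 J, Q = 12300 J, ΔU = 24400 J.

12300 J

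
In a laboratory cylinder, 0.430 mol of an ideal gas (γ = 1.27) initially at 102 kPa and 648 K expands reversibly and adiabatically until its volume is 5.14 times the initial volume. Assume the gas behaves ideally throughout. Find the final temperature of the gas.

V₁ = nRT₁/P₁ = 0.430×8.314×648/102 = 22.7 L.
Adiabatic: TV^(γ−1) = const ⇒ T₂ = 648×(0.195)^0.270 = 416 K; PV^γ = const ⇒ P₂ = 12.8 kPa.

416 K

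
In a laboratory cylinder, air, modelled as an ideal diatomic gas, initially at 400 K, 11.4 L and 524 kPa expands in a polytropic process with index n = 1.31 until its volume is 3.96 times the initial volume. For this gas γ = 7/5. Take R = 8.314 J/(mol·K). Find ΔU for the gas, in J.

-5190 J

n = P₁V₁/(RT₁) = 524×11.4/(8.314×400) = 1.80 mol.
Polytropic n=1.31: T₂ = T₁(V₁/V₂)^(n−1) = 400×(0.253)^0.31 = 261 K; P₂ = P₁(V₁/V₂)^n = 86.4 kPa.
For an ideal gas ΔU = nCvΔT with Cv = (5/2)R = 20.8 J/(mol·K).
ΔU = 1.80×20.8×(261−400) = -5190 J.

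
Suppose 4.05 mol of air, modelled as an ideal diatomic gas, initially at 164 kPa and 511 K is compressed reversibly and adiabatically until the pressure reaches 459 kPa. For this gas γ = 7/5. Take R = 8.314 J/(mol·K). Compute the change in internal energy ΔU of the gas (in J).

14700 J

V₁ = nRT₁/P₁ = 4.05×8.314×511/164 = 105 L.
Adiabatic: T₂/T₁ = (P₂/P₁)^((γ−1)/γ) ⇒ T₂ = 511×(2.80)^0.286 = 686 K; V₂ = 50.3 L.
For an ideal gas ΔU = nCvΔT with Cv = (5/2)R = 20.8 J/(mol·K).
ΔU = 4.05×20.8×(686−511) = 14700 J.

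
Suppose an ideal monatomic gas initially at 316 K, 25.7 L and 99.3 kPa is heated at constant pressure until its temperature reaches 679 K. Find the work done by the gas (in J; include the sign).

n = P₁V₁/(RT₁) = 99.3×25.7/(8.314×316) = 0.971 mol.
Isobaric: P stays 99.3 kPa; V/T = const ⇒ T₂ = 679 K, V₂ = 55.2 L.
W = PΔV = 99.3×(55.2−25.7) kPa·L = 2930 J.

2930 J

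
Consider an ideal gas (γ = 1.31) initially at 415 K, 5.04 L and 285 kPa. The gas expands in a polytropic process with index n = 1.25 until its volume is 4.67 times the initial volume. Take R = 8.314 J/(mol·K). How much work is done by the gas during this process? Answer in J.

1840 J

n = P₁V₁/(RT₁) = 285×5.04/(8.314×415) = 0.416 mol.
Polytropic n=1.25: T₂ = T₁(V₁/V₂)^(n−1) = 415×(0.214)^0.25 = 282 K; P₂ = P₁(V₁/V₂)^n = 41.5 kPa.
W = (P₁V₁−P₂V₂)/(n−1) = (285×5.04−41.5×23.5)/0.25 = 1840 J.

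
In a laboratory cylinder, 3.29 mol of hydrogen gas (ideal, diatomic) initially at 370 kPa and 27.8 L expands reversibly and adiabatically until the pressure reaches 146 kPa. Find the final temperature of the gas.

T₁ = P₁V₁/(nR) = 370×27.8/(3.29×8.314) = 376 K.
Adiabatic: T₂/T₁ = (P₂/P₁)^((γ−1)/γ) ⇒ T₂ = 376×(0.395)^0.286 = 288 K; V₂ = 54.0 L.

288 K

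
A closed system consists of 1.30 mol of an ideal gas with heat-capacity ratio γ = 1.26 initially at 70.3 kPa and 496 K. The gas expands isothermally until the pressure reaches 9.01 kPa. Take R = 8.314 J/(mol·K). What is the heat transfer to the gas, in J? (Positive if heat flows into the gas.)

11000 J

V₁ = nRT₁/P₁ = 1.30×8.314×496/70.3 = 76.3 L.
Isothermal: T stays 496 K; PV = const ⇒ V₂ = 595 L, P₂ = 9.01 kPa.
ΔU = 0 (ideal gas, T constant).
W = nRT ln(V₂/V₁) = 1.30×8.314×496×ln(7.80) = 11000 J.
Q = ΔU + W = 11000 J.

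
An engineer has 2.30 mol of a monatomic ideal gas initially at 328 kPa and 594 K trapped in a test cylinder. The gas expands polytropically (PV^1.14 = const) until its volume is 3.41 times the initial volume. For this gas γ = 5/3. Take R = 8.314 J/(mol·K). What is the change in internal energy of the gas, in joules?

-2690 J

V₁ = nRT₁/P₁ = 2.30×8.314×594/328 = 34.6 L.
Polytropic n=1.14: T₂ = T₁(V₁/V₂)^(n−1) = 594×(0.293)^0.14 = 500 K; P₂ = P₁(V₁/V₂)^n = 81.0 kPa.
For an ideal gas ΔU = nCvΔT with Cv = (3/2)R = 12.5 J/(mol·K).
ΔU = 2.30×12.5×(500−594) = -2690 J.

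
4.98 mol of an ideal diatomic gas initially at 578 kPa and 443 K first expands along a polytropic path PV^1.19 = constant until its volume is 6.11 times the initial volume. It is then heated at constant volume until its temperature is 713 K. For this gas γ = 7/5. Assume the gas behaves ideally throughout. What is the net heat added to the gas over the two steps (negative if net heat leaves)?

V₁ = nRT₁/P₁ = 4.98×8.314×443/578 = 31.7 L.
Step 1 — Polytropic n=1.19: T₂ = T₁(V₁/V₂)^(n−1) = 443×(0.164)^0.19 = 314 K; P₂ = P₁(V₁/V₂)^n = 67.1 kPa.
W = (P₁V₁−P₂V₂)/(n−1) = (578×31.7−67.1×194)/0.19 = 28100 J.
ΔU = nCvΔT = 4.98×20.8×(314−443) = -13300 J.
Q = ΔU + W = 14700 J.
State after step 1: P = 67.1 kPa, V = 194 L, T = 314 K.
Step 2 — Isochoric: V stays 194 L; P/T = const ⇒ T₂ = 713 K, P₂ = 152 kPa.
W = 0 (no volume change).
ΔU = nCvΔT = 4.98×20.8×(713−314) = 41300 J.
Q = ΔU = 41300 J.
Net over both steps: W = 28100 J, Q = 56000 J, ΔU = 27900 J.

56000 J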